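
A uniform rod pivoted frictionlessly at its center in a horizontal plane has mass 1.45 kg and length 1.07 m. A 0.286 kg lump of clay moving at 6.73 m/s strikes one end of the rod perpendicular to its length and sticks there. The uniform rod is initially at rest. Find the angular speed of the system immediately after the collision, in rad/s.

The axle reaction passes through the pivot and exerts no torque about it; angular momentum about the pivot is conserved through the impact.
I_p = (1/12)(1.45)(1.07)² = 0.1383 kg·m². Taking the sense of the lump of clay's angular momentum as positive, L_{lump} = m v R = (0.286)(6.73)(1.07/2) = 1.030 kg·m²/s.
L_i = 0 + 1.030 = 1.030 kg·m²/s.
After sticking, I_f = I_p + m R² = 0.1383 + (0.286)(1.07/2)² = 0.2202 kg·m².
ω_f = L_i / I_f = 1.030 / 0.2202 = 4.676 rad/s.

|ω_f| ≈ 4.68 rad/s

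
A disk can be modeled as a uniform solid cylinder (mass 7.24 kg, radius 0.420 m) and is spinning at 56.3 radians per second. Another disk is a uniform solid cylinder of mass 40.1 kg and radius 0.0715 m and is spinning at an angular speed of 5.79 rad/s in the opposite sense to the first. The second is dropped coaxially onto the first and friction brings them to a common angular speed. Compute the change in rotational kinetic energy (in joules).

ΔKE ≈ -170 J

The coupling torques are internal; angular momentum about the shared axis is conserved.
Moments of inertia: I_A = ½(7.24)(0.420)² = 0.6386 kg·m²; I_B = ½(40.1)(0.0715)² = 0.1025 kg·m².
Taking A's sense as positive: L = (0.6386)(56.3) − (0.1025)(5.79) = 35.36 kg·m²·rad/s.
Combined I = 0.6386 + 0.1025 = 0.7411 kg·m².
ω_f = L / I = 35.36 / 0.7411 = 47.71 rad/s.
KE_i = ½ΣIω² = 1014 J; KE_f = ½(0.7411)(47.71)² = 843.5 J.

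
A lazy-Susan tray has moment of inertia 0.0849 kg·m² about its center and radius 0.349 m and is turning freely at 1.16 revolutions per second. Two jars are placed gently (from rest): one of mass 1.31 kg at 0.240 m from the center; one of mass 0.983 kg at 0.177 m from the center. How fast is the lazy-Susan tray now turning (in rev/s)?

ω_f ≈ 0.515 rev/s

No external torque acts about the center; L_before = L_after.
Added inertia Σmr² = (1.31)(0.240)² + (0.983)(0.177)² = 0.1063 kg·m²; I_f = 0.08490 + 0.1063 = 0.1912 kg·m².
ω_f = I_p ω_i / I_f = (0.08490)(1.16) / 0.1912 = 0.5152 rev/s.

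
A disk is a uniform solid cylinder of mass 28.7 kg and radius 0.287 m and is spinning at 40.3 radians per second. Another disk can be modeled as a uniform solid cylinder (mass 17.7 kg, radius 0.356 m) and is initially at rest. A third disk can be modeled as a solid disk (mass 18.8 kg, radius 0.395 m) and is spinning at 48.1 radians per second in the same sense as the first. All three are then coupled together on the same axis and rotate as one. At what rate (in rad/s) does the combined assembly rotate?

The coupling torques are internal; angular momentum about the shared axis is conserved.
Moments of inertia: I_A = ½(28.7)(0.287)² = 1.182 kg·m²; I_B = ½(17.7)(0.356)² = 1.122 kg·m²; I_C = ½(18.8)(0.395)² = 1.467 kg·m².
Taking A's sense as positive: L = (1.182)(40.3) + (1.467)(48.1) = 118.2 kg·m²·rad/s.
Combined I = 1.182 + 1.122 + 1.467 = 3.770 kg·m².
ω_f = L / I = 118.2 / 3.770 = 31.35 rad/s.

|ω_f| ≈ 31.3 rad/s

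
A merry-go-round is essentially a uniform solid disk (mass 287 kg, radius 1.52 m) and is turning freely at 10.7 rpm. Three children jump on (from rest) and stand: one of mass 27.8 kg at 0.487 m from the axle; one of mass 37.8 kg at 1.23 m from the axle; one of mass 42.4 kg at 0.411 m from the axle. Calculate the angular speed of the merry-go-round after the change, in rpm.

The added mass arrives with no angular momentum about the axle, and any external torque about the axle is negligible, so the system's angular momentum is conserved.
I_p = ½(287)(1.52)² = 331.5 kg·m².
Added inertia Σmr² = (27.8)(0.487)² + (37.8)(1.23)² + (42.4)(0.411)² = 70.94 kg·m²; I_f = 331.5 + 70.94 = 402.5 kg·m².
ω_f = I_p ω_i / I_f = (331.5)(10.7) / 402.5 = 8.814 rpm.

ω_f ≈ 8.81 rpm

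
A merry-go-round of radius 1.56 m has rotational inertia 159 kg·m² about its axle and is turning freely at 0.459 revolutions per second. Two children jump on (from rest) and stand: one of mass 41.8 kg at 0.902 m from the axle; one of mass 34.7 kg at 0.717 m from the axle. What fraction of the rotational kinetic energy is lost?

fraction ≈ 0.246

No external torque acts about the axle; L_before = L_after.
Added inertia Σmr² = (41.8)(0.902)² + (34.7)(0.717)² = 51.85 kg·m²; I_f = 159.0 + 51.85 = 210.8 kg·m².
ω_f = I_p ω_i / I_f = (159.0)(0.459) / 210.8 = 0.3461 rev/s.
KE_i = ½(159.0)(2.884 rad/s)² = 661.2 J; KE_f = ½(210.8)(2.175)² = 498.6 J.
Fraction lost = 0.2459.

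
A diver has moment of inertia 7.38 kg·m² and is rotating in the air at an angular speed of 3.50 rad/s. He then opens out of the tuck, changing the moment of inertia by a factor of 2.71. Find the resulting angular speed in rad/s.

Angular momentum about the spin axis is conserved since the torque about it is zero.
I₂ = 2.71 × 7.38 = 20.00 kg·m².
ω₂ = I₁ω₁ / I₂ = (7.380)(3.50 rad/s) / (20.00) = 1.292 rad/s.

ω₂ ≈ 1.29 rad/s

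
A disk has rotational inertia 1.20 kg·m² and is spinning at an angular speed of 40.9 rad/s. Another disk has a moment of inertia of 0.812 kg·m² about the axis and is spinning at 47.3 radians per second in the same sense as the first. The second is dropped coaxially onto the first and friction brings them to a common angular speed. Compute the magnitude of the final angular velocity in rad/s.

The coupling torques are internal; angular momentum about the shared axis is conserved.
Taking A's sense as positive: L = (1.200)(40.9) + (0.8120)(47.3) = 87.49 kg·m²·rad/s.
Combined I = 1.200 + 0.8120 = 2.012 kg·m².
ω_f = L / I = 87.49 / 2.012 = 43.48 rad/s.

|ω_f| ≈ 43.5 rad/s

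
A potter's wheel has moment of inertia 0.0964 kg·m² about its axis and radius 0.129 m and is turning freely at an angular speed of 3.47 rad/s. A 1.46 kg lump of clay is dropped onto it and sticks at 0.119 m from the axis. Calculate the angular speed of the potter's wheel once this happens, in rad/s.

No external torque acts about the axis; L_before = L_after.
Added inertia Σmr² = (1.46)(0.119)² = 0.02068 kg·m²; I_f = 0.09640 + 0.02068 = 0.1171 kg·m².
ω_f = I_p ω_i / I_f = (0.09640)(3.47) / 0.1171 = 2.857 rad/s.

ω_f ≈ 2.86 rad/s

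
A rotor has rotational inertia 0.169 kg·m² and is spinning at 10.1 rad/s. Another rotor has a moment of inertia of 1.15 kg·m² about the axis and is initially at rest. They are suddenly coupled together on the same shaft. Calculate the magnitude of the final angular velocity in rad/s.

|ω_f| ≈ 1.29 rad/s

The coupling torques are internal; angular momentum about the shared axis is conserved.
Taking A's sense as positive: L = (0.1690)(10.1) = 1.707 kg·m²·rad/s.
Combined I = 0.1690 + 1.150 = 1.319 kg·m².
ω_f = L / I = 1.707 / 1.319 = 1.294 rad/s.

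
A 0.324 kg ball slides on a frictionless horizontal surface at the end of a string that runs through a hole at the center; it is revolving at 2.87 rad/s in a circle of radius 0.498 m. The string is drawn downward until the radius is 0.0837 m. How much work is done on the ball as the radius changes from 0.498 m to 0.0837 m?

The constraining force is radial, so m r² ω about the center is conserved.
ω₂ = ω₁ (r₁/r₂)² = (2.87)(0.498/0.0837)² = 101.6 rad/s.
W = ΔKE = ½m(v₂² − v₁²) = 11.38 J.

W ≈ 11.4 J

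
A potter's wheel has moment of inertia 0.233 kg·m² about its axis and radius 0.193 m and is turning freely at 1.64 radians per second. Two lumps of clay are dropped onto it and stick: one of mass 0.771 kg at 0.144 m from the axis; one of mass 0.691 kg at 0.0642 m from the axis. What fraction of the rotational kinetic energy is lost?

fraction ≈ 0.0748

The added mass arrives with no angular momentum about the axis, and any external torque about the axis is negligible, so the system's angular momentum is conserved.
Added inertia Σmr² = (0.771)(0.144)² + (0.691)(0.0642)² = 0.01884 kg·m²; I_f = 0.2330 + 0.01884 = 0.2518 kg·m².
ω_f = I_p ω_i / I_f = (0.2330)(1.64) / 0.2518 = 1.517 rad/s.
KE_i = ½(0.2330)(1.640 rad/s)² = 0.3133 J; KE_f = ½(0.2518)(1.517)² = 0.2899 J.
Fraction lost = 0.07479.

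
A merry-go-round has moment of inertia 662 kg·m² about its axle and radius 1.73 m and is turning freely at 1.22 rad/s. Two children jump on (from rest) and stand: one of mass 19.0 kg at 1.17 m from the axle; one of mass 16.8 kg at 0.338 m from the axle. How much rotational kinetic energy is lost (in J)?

The added mass arrives with no angular momentum about the axle, and any external torque about the axle is negligible, so the system's angular momentum is conserved.
Added inertia Σmr² = (19.0)(1.17)² + (16.8)(0.338)² = 27.93 kg·m²; I_f = 662.0 + 27.93 = 689.9 kg·m².
ω_f = I_p ω_i / I_f = (662.0)(1.22) / 689.9 = 1.171 rad/s.
KE_i = ½(662.0)(1.220 rad/s)² = 492.7 J; KE_f = ½(689.9)(1.171)² = 472.7 J.

energy lost ≈ 19.9 J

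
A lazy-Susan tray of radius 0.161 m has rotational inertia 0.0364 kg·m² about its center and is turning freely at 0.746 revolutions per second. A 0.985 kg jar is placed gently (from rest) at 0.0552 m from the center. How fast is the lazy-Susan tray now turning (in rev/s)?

ω_f ≈ 0.689 rev/s

The added mass arrives with no angular momentum about the center, and any external torque about the center is negligible, so the system's angular momentum is conserved.
Added inertia Σmr² = (0.985)(0.0552)² = 0.003001 kg·m²; I_f = 0.03640 + 0.003001 = 0.03940 kg·m².
ω_f = I_p ω_i / I_f = (0.03640)(0.746) / 0.03940 = 0.6892 rev/s.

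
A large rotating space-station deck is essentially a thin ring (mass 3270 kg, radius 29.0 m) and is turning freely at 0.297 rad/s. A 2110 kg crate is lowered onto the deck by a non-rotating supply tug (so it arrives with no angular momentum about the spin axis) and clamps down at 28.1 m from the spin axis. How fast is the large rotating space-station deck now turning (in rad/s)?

No external torque acts about the spin axis; L_before = L_after.
I_p = (3270)(29.0)² = 2.750e+06 kg·m².
Added inertia Σmr² = (2110)(28.1)² = 1.666e+06 kg·m²; I_f = 2.750e+06 + 1.666e+06 = 4.416e+06 kg·m².
ω_f = I_p ω_i / I_f = (2.750e+06)(0.297) / 4.416e+06 = 0.1850 rad/s.

ω_f ≈ 0.185 rad/s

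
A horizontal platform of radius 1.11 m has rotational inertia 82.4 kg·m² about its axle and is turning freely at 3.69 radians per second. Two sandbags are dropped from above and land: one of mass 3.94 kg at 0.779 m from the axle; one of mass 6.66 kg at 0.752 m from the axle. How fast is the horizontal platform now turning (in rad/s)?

ω_f ≈ 3.43 rad/s

The added mass arrives with no angular momentum about the axle, and any external torque about the axle is negligible, so the system's angular momentum is conserved.
Added inertia Σmr² = (3.94)(0.779)² + (6.66)(0.752)² = 6.157 kg·m²; I_f = 82.40 + 6.157 = 88.56 kg·m².
ω_f = I_p ω_i / I_f = (82.40)(3.69) / 88.56 = 3.433 rad/s.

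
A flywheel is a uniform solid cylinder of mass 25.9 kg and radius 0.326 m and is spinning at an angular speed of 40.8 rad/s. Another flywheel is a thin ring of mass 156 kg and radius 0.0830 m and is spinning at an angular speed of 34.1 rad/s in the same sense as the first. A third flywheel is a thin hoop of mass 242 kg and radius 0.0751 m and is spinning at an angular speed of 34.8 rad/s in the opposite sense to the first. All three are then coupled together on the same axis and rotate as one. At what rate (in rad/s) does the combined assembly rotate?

The coupling torques are internal; angular momentum about the shared axis is conserved.
Moments of inertia: I_A = ½(25.9)(0.326)² = 1.376 kg·m²; I_B = (156)(0.0830)² = 1.075 kg·m²; I_C = (242)(0.0751)² = 1.365 kg·m².
Taking A's sense as positive: L = (1.376)(40.8) + (1.075)(34.1) − (1.365)(34.8) = 45.30 kg·m²·rad/s.
Combined I = 1.376 + 1.075 + 1.365 = 3.816 kg·m².
ω_f = L / I = 45.30 / 3.816 = 11.87 rad/s.

|ω_f| ≈ 11.9 rad/s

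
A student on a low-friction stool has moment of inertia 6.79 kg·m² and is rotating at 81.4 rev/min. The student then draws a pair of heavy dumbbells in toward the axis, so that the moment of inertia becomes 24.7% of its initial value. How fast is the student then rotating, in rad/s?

No external torque acts about the spin axis, so angular momentum is conserved.
I₂ = 0.247 × 6.79 = 1.677 kg·m².
ω₂ = I₁ω₁ / I₂ = (6.790)(81.4 rpm) / (1.677) = 329.6 rpm = 34.51 rad/s.

ω₂ ≈ 34.5 rad/s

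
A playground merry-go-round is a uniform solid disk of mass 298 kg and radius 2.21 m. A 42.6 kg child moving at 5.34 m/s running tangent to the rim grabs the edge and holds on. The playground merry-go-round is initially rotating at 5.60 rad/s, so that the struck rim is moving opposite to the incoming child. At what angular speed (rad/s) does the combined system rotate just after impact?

The axle reaction passes through the axle and exerts no torque about it; angular momentum about the axle is conserved through the impact.
I_p = ½(298)(2.21)² = 727.7 kg·m². Taking the sense of the child's angular momentum as positive, L_{child} = m v R = (42.6)(5.34)(2.21) = 502.7 kg·m²/s.
L_i = −I_p ω_p + m v R = −(727.7)(5.60) + 502.7 = -3573 kg·m²/s.
After sticking, I_f = I_p + m R² = 727.7 + (42.6)(2.21)² = 935.8 kg·m².
ω_f = L_i / I_f = -3573 / 935.8 = -3.818 rad/s.

|ω_f| ≈ 3.82 rad/s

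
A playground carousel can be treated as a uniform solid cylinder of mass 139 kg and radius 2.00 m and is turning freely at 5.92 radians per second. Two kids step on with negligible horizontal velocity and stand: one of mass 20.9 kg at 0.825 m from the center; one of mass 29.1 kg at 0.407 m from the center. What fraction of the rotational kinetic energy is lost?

fraction ≈ 0.0641

No external torque acts about the center; L_before = L_after.
I_p = ½(139)(2.00)² = 278.0 kg·m².
Added inertia Σmr² = (20.9)(0.825)² + (29.1)(0.407)² = 19.05 kg·m²; I_f = 278.0 + 19.05 = 297.0 kg·m².
ω_f = I_p ω_i / I_f = (278.0)(5.92) / 297.0 = 5.540 rad/s.
KE_i = ½(278.0)(5.920 rad/s)² = 4871 J; KE_f = ½(297.0)(5.540)² = 4559 J.
Fraction lost = 0.06412.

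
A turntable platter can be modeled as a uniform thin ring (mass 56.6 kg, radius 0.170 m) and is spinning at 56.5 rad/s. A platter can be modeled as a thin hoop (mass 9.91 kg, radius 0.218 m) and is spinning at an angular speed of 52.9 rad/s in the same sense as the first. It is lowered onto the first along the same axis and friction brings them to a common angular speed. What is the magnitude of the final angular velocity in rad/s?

The coupling torques are internal; angular momentum about the shared axis is conserved.
Moments of inertia: I_A = (56.6)(0.170)² = 1.636 kg·m²; I_B = (9.91)(0.218)² = 0.4710 kg·m².
Taking A's sense as positive: L = (1.636)(56.5) + (0.4710)(52.9) = 117.3 kg·m²·rad/s.
Combined I = 1.636 + 0.4710 = 2.107 kg·m².
ω_f = L / I = 117.3 / 2.107 = 55.70 rad/s.

|ω_f| ≈ 55.7 rad/s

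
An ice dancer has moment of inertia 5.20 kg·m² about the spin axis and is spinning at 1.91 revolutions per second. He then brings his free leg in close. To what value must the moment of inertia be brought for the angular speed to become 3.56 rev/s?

I₂ ≈ 2.79 kg·m²

With no external torque about the axis, L is conserved: I₁ω₁ = I₂ω₂.
I₂ = I₁ω₁ / ω₂ = (5.20)(1.91) / (3.56) = 2.790 kg·m².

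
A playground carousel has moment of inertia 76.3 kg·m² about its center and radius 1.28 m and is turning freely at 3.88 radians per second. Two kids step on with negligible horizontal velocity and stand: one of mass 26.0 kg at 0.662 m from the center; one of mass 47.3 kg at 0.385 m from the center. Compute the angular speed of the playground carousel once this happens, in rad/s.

The added mass arrives with no angular momentum about the center, and any external torque about the center is negligible, so the system's angular momentum is conserved.
Added inertia Σmr² = (26.0)(0.662)² + (47.3)(0.385)² = 18.41 kg·m²; I_f = 76.30 + 18.41 = 94.71 kg·m².
ω_f = I_p ω_i / I_f = (76.30)(3.88) / 94.71 = 3.126 rad/s.

ω_f ≈ 3.13 rad/s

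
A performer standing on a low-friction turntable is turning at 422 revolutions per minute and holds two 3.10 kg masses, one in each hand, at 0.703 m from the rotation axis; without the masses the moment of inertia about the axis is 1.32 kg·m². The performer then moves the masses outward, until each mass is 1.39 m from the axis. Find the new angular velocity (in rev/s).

No external torque acts about the spin axis, so angular momentum is conserved.
I₁ = 1.32 + 2(3.10)(0.703)² = 4.384 kg·m²; I₂ = 1.32 + 2(3.10)(1.39)² = 13.30 kg·m².
ω₂ = I₁ω₁ / I₂ = (4.384)(422 rpm) / (13.30) = 139.1 rpm = 2.319 rev/s.

ω₂ ≈ 2.32 rev/s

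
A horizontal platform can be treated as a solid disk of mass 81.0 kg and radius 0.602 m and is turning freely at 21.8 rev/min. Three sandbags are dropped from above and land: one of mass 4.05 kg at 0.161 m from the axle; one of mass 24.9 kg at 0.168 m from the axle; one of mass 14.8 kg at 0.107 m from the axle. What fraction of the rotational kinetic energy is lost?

No external torque acts about the axle; L_before = L_after.
I_p = ½(81.0)(0.602)² = 14.68 kg·m².
Added inertia Σmr² = (4.05)(0.161)² + (24.9)(0.168)² + (14.8)(0.107)² = 0.9772 kg·m²; I_f = 14.68 + 0.9772 = 15.65 kg·m².
ω_f = I_p ω_i / I_f = (14.68)(21.8) / 15.65 = 20.44 rpm.
KE_i = ½(14.68)(2.283 rad/s)² = 38.25 J; KE_f = ½(15.65)(2.140)² = 35.86 J.
Fraction lost = 0.06242.

fraction ≈ 0.0624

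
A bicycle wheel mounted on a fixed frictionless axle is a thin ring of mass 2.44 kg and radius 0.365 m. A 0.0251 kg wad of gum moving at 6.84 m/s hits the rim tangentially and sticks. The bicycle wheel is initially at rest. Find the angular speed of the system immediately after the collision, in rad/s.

About the axle the impulsive forces during the collision are internal, so angular momentum about that axis is conserved.
I_p = (2.44)(0.365)² = 0.3251 kg·m². Taking the sense of the wad of gum's angular momentum as positive, L_{wad} = m v R = (0.0251)(6.84)(0.365) = 0.06266 kg·m²/s.
L_i = 0 + 0.06266 = 0.06266 kg·m²/s.
After sticking, I_f = I_p + m R² = 0.3251 + (0.0251)(0.365)² = 0.3284 kg·m².
ω_f = L_i / I_f = 0.06266 / 0.3284 = 0.1908 rad/s.

|ω_f| ≈ 0.191 rad/s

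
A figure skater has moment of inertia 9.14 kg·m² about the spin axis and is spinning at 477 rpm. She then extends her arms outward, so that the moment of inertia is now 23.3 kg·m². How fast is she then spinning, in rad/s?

ω₂ ≈ 19.6 rad/s

Angular momentum about the spin axis is conserved since the torque about it is zero.
ω₂ = I₁ω₁ / I₂ = (9.140)(477 rpm) / (23.30) = 187.1 rpm = 19.59 rad/s.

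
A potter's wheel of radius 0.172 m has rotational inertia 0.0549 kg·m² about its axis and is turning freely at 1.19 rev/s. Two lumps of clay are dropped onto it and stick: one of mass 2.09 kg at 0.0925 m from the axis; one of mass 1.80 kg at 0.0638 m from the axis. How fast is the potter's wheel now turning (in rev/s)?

The added mass arrives with no angular momentum about the axis, and any external torque about the axis is negligible, so the system's angular momentum is conserved.
Added inertia Σmr² = (2.09)(0.0925)² + (1.80)(0.0638)² = 0.02521 kg·m²; I_f = 0.05490 + 0.02521 = 0.08011 kg·m².
ω_f = I_p ω_i / I_f = (0.05490)(1.19) / 0.08011 = 0.8155 rev/s.

ω_f ≈ 0.816 rev/s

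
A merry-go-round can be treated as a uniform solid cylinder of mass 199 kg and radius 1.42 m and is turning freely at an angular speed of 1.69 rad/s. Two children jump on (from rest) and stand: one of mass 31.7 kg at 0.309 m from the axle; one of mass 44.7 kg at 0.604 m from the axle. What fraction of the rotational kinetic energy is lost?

fraction ≈ 0.0879

No external torque acts about the axle; L_before = L_after.
I_p = ½(199)(1.42)² = 200.6 kg·m².
Added inertia Σmr² = (31.7)(0.309)² + (44.7)(0.604)² = 19.33 kg·m²; I_f = 200.6 + 19.33 = 220.0 kg·m².
ω_f = I_p ω_i / I_f = (200.6)(1.69) / 220.0 = 1.541 rad/s.
KE_i = ½(200.6)(1.690 rad/s)² = 286.5 J; KE_f = ½(220.0)(1.541)² = 261.3 J.
Fraction lost = 0.08790.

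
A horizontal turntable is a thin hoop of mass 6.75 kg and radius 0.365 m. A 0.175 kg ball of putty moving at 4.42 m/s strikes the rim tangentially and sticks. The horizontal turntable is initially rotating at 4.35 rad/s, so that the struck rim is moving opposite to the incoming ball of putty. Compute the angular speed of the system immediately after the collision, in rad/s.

|ω_f| ≈ 3.93 rad/s

About the axle the impulsive forces during the collision are internal, so angular momentum about that axis is conserved.
I_p = (6.75)(0.365)² = 0.8993 kg·m². Taking the sense of the ball of putty's angular momentum as positive, L_{ball} = m v R = (0.175)(4.42)(0.365) = 0.2823 kg·m²/s.
L_i = −I_p ω_p + m v R = −(0.8993)(4.35) + 0.2823 = -3.629 kg·m²/s.
After sticking, I_f = I_p + m R² = 0.8993 + (0.175)(0.365)² = 0.9226 kg·m².
ω_f = L_i / I_f = -3.629 / 0.9226 = -3.934 rad/s.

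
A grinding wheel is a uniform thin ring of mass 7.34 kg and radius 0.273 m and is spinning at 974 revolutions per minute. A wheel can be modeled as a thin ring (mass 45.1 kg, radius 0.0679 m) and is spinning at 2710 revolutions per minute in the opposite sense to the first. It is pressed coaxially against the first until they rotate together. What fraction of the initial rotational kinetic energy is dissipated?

No external torque acts about the common axis, so total angular momentum is conserved.
Moments of inertia: I_A = (7.34)(0.273)² = 0.5470 kg·m²; I_B = (45.1)(0.0679)² = 0.2079 kg·m².
Taking A's sense as positive: L = (0.5470)(974) − (0.2079)(2710) = -30.67 kg·m²·rpm.
Combined I = 0.5470 + 0.2079 = 0.7550 kg·m².
ω_f = L / I = -30.67 / 0.7550 = -40.62 rpm.
KE_i = ½ΣIω² = 11220 J; KE_f = ½(0.7550)(4.254)² = 6.831 J.
Fraction dissipated = (KE_i − KE_f)/KE_i = 0.9994.

fraction ≈ 0.999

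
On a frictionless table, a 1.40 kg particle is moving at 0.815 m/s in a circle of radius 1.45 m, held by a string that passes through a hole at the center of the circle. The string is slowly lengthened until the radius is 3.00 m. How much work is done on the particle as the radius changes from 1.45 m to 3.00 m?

The only horizontal force on the mass is along the cord (radial), so it exerts no torque about the hole and angular momentum m v r is conserved.
v₂ = v₁ r₁ / r₂ = (0.815)(1.45) / (3.00) = 0.3939 m/s.
W = ΔKE = ½m(v₂² − v₁²) = -0.3563 J.

W ≈ -0.356 J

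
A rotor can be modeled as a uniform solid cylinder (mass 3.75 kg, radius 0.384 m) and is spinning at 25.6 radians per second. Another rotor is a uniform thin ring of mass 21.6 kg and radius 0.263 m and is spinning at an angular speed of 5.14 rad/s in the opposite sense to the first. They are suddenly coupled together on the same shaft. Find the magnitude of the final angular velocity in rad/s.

The coupling torques are internal; angular momentum about the shared axis is conserved.
Moments of inertia: I_A = ½(3.75)(0.384)² = 0.2765 kg·m²; I_B = (21.6)(0.263)² = 1.494 kg·m².
Taking A's sense as positive: L = (0.2765)(25.6) − (1.494)(5.14) = -0.6015 kg·m²·rad/s.
Combined I = 0.2765 + 1.494 = 1.771 kg·m².
ω_f = L / I = -0.6015 / 1.771 = -0.3397 rad/s.

|ω_f| ≈ 0.340 rad/s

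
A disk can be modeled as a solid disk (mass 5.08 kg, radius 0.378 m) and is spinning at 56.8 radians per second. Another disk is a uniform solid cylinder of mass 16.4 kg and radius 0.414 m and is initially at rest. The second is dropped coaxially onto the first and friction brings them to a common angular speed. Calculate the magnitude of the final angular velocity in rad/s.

The coupling torques are internal; angular momentum about the shared axis is conserved.
Moments of inertia: I_A = ½(5.08)(0.378)² = 0.3629 kg·m²; I_B = ½(16.4)(0.414)² = 1.405 kg·m².
Taking A's sense as positive: L = (0.3629)(56.8) = 20.61 kg·m²·rad/s.
Combined I = 0.3629 + 1.405 = 1.768 kg·m².
ω_f = L / I = 20.61 / 1.768 = 11.66 rad/s.

|ω_f| ≈ 11.7 rad/s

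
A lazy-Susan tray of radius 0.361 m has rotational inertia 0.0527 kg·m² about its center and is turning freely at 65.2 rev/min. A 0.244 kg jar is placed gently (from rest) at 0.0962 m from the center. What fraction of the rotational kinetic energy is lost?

No external torque acts about the center; L_before = L_after.
Added inertia Σmr² = (0.244)(0.0962)² = 0.002258 kg·m²; I_f = 0.05270 + 0.002258 = 0.05496 kg·m².
ω_f = I_p ω_i / I_f = (0.05270)(65.2) / 0.05496 = 62.52 rpm.
KE_i = ½(0.05270)(6.828 rad/s)² = 1.228 J; KE_f = ½(0.05496)(6.547)² = 1.178 J.
Fraction lost = 0.04109.

fraction ≈ 0.0411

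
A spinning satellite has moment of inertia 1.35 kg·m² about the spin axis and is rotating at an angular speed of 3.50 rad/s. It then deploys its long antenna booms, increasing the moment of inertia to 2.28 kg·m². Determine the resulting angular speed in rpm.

ω₂ ≈ 19.8 rpm

Angular momentum about the spin axis is conserved since the torque about it is zero.
ω₂ = I₁ω₁ / I₂ = (1.350)(3.50 rad/s) / (2.280) = 2.072 rad/s = 19.79 rpm.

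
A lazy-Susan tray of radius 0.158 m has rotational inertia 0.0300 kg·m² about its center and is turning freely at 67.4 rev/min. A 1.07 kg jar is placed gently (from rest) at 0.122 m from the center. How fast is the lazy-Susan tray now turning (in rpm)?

ω_f ≈ 44.0 rpm

No external torque acts about the center; L_before = L_after.
Added inertia Σmr² = (1.07)(0.122)² = 0.01593 kg·m²; I_f = 0.03000 + 0.01593 = 0.04593 kg·m².
ω_f = I_p ω_i / I_f = (0.03000)(67.4) / 0.04593 = 44.03 rpm.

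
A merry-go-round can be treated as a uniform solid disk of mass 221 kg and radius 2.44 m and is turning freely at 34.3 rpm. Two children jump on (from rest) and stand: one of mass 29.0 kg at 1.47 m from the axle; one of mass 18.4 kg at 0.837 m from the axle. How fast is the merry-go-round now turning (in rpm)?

ω_f ≈ 30.8 rpm

The added mass arrives with no angular momentum about the axle, and any external torque about the axle is negligible, so the system's angular momentum is conserved.
I_p = ½(221)(2.44)² = 657.9 kg·m².
Added inertia Σmr² = (29.0)(1.47)² + (18.4)(0.837)² = 75.56 kg·m²; I_f = 657.9 + 75.56 = 733.4 kg·m².
ω_f = I_p ω_i / I_f = (657.9)(34.3) / 733.4 = 30.77 rpm.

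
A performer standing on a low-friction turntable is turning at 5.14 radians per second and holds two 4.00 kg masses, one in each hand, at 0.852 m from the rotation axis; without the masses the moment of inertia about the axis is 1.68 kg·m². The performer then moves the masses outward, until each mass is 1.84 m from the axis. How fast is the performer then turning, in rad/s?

No external torque acts about the spin axis, so angular momentum is conserved.
I₁ = 1.68 + 2(4.00)(0.852)² = 7.487 kg·m²; I₂ = 1.68 + 2(4.00)(1.84)² = 28.76 kg·m².
ω₂ = I₁ω₁ / I₂ = (7.487)(5.14 rad/s) / (28.76) = 1.338 rad/s.

ω₂ ≈ 1.34 rad/s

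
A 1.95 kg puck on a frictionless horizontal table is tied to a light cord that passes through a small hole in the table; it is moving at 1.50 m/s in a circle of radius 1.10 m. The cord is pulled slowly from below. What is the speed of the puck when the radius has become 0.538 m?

v₂ ≈ 3.07 m/s

Central (radial) force ⇒ zero torque about the center ⇒ m v r is constant.
v₂ = v₁ r₁ / r₂ = (1.50)(1.10) / (0.538) = 3.067 m/s.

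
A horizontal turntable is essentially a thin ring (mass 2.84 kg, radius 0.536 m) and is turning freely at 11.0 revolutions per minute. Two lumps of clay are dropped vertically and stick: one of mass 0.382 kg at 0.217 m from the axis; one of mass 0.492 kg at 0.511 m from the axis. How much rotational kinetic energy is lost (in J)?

No external torque acts about the axis; L_before = L_after.
I_p = (2.84)(0.536)² = 0.8159 kg·m².
Added inertia Σmr² = (0.382)(0.217)² + (0.492)(0.511)² = 0.1465 kg·m²; I_f = 0.8159 + 0.1465 = 0.9624 kg·m².
ω_f = I_p ω_i / I_f = (0.8159)(11.0) / 0.9624 = 9.326 rpm.
KE_i = ½(0.8159)(1.152 rad/s)² = 0.5413 J; KE_f = ½(0.9624)(0.9766)² = 0.4589 J.

energy lost ≈ 0.0824 J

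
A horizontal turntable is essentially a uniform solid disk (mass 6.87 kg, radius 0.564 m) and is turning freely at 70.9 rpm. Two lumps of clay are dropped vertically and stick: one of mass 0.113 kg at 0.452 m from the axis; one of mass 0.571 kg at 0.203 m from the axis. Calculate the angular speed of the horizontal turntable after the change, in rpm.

No external torque acts about the axis; L_before = L_after.
I_p = ½(6.87)(0.564)² = 1.093 kg·m².
Added inertia Σmr² = (0.113)(0.452)² + (0.571)(0.203)² = 0.04662 kg·m²; I_f = 1.093 + 0.04662 = 1.139 kg·m².
ω_f = I_p ω_i / I_f = (1.093)(70.9) / 1.139 = 68.00 rpm.

ω_f ≈ 68.0 rpm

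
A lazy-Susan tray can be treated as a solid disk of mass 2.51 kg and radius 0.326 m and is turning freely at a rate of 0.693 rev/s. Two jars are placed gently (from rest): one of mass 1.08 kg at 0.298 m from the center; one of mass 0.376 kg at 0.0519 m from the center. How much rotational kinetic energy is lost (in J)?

No external torque acts about the center; L_before = L_after.
I_p = ½(2.51)(0.326)² = 0.1334 kg·m².
Added inertia Σmr² = (1.08)(0.298)² + (0.376)(0.0519)² = 0.09692 kg·m²; I_f = 0.1334 + 0.09692 = 0.2303 kg·m².
ω_f = I_p ω_i / I_f = (0.1334)(0.693) / 0.2303 = 0.4013 rev/s.
KE_i = ½(0.1334)(4.354 rad/s)² = 1.264 J; KE_f = ½(0.2303)(2.522)² = 0.7323 J.

energy lost ≈ 0.532 J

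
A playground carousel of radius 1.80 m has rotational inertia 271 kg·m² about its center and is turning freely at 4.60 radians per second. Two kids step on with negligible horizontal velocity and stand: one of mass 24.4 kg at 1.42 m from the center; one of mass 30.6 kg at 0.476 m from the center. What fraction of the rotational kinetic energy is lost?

fraction ≈ 0.172

No external torque acts about the center; L_before = L_after.
Added inertia Σmr² = (24.4)(1.42)² + (30.6)(0.476)² = 56.13 kg·m²; I_f = 271.0 + 56.13 = 327.1 kg·m².
ω_f = I_p ω_i / I_f = (271.0)(4.60) / 327.1 = 3.811 rad/s.
KE_i = ½(271.0)(4.600 rad/s)² = 2867 J; KE_f = ½(327.1)(3.811)² = 2375 J.
Fraction lost = 0.1716.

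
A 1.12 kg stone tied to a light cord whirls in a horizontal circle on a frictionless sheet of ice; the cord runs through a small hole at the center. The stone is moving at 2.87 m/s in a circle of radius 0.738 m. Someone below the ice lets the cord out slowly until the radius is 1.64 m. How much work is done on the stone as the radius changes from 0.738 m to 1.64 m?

The only horizontal force on the mass is along the cord (radial), so it exerts no torque about the hole and angular momentum m v r is conserved.
v₂ = v₁ r₁ / r₂ = (2.87)(0.738) / (1.64) = 1.291 m/s.
W = ΔKE = ½m(v₂² − v₁²) = -3.679 J.

W ≈ -3.68 J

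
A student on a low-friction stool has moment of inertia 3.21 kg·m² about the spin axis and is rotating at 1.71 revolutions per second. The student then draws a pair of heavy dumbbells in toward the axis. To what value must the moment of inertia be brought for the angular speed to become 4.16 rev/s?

With no external torque about the axis, L is conserved: I₁ω₁ = I₂ω₂.
I₂ = I₁ω₁ / ω₂ = (3.21)(1.71) / (4.16) = 1.319 kg·m².

I₂ ≈ 1.32 kg·m²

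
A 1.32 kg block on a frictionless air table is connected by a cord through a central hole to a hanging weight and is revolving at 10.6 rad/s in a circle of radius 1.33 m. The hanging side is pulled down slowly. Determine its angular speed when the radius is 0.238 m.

The constraining force is radial, so m r² ω about the center is conserved.
ω₂ = ω₁ (r₁/r₂)² = (10.6)(1.33/0.238)² = 331.0 rad/s.

ω₂ ≈ 331 rad/s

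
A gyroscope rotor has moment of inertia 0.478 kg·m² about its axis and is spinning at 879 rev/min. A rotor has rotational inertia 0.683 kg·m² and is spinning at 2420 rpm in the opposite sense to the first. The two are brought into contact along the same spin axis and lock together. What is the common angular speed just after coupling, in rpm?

|ω_f| ≈ 1060 rpm

The coupling torques are internal; angular momentum about the shared axis is conserved.
Taking A's sense as positive: L = (0.4780)(879) − (0.6830)(2420) = -1233 kg·m²·rpm.
Combined I = 0.4780 + 0.6830 = 1.161 kg·m².
ω_f = L / I = -1233 / 1.161 = -1062 rpm.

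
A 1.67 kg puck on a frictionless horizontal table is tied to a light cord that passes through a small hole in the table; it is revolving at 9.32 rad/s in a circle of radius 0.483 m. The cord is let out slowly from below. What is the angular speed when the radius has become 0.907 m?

The constraining force is radial, so m r² ω about the center is conserved.
ω₂ = ω₁ (r₁/r₂)² = (9.32)(0.483/0.907)² = 2.643 rad/s.

ω₂ ≈ 2.64 rad/s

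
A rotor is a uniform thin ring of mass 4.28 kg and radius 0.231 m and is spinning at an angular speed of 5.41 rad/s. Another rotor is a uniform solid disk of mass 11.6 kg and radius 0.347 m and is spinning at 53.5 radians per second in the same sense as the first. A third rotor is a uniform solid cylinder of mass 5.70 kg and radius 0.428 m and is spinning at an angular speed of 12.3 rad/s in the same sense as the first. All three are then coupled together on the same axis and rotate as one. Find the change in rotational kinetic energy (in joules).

The coupling torques are internal; angular momentum about the shared axis is conserved.
Moments of inertia: I_A = (4.28)(0.231)² = 0.2284 kg·m²; I_B = ½(11.6)(0.347)² = 0.6984 kg·m²; I_C = ½(5.70)(0.428)² = 0.5221 kg·m².
Taking A's sense as positive: L = (0.2284)(5.41) + (0.6984)(53.5) + (0.5221)(12.3) = 45.02 kg·m²·rad/s.
Combined I = 0.2284 + 0.6984 + 0.5221 = 1.449 kg·m².
ω_f = L / I = 45.02 / 1.449 = 31.07 rad/s.
KE_i = ½ΣIω² = 1042 J; KE_f = ½(1.449)(31.07)² = 699.5 J.

ΔKE ≈ -343 J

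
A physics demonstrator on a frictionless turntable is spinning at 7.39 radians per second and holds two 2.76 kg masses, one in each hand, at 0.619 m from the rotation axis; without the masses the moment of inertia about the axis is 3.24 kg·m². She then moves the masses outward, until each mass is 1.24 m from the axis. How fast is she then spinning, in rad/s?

ω₂ ≈ 3.37 rad/s

No external torque acts about the spin axis, so angular momentum is conserved.
I₁ = 3.24 + 2(2.76)(0.619)² = 5.355 kg·m²; I₂ = 3.24 + 2(2.76)(1.24)² = 11.73 kg·m².
ω₂ = I₁ω₁ / I₂ = (5.355)(7.39 rad/s) / (11.73) = 3.374 rad/s.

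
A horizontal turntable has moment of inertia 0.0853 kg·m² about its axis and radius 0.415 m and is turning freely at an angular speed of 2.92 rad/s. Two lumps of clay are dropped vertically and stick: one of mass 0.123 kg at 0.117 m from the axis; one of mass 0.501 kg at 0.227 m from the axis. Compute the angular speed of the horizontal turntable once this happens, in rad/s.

ω_f ≈ 2.21 rad/s

No external torque acts about the axis; L_before = L_after.
Added inertia Σmr² = (0.123)(0.117)² + (0.501)(0.227)² = 0.02750 kg·m²; I_f = 0.08530 + 0.02750 = 0.1128 kg·m².
ω_f = I_p ω_i / I_f = (0.08530)(2.92) / 0.1128 = 2.208 rad/s.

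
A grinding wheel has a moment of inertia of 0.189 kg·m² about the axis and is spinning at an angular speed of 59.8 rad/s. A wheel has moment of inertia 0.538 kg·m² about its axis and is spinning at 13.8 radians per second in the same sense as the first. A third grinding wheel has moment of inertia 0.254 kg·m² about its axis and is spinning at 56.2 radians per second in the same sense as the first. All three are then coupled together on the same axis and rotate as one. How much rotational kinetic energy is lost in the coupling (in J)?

The coupling torques are internal; angular momentum about the shared axis is conserved.
Taking A's sense as positive: L = (0.1890)(59.8) + (0.5380)(13.8) + (0.2540)(56.2) = 33.00 kg·m²·rad/s.
Combined I = 0.1890 + 0.5380 + 0.2540 = 0.9810 kg·m².
ω_f = L / I = 33.00 / 0.9810 = 33.64 rad/s.
KE_i = ½ΣIω² = 790.3 J; KE_f = ½(0.9810)(33.64)² = 555.1 J.

ΔKE lost ≈ 235 J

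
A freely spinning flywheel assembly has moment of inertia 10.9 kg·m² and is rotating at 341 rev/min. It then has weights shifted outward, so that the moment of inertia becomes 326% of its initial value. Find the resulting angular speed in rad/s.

ω₂ ≈ 11.0 rad/s

No external torque acts about the spin axis, so angular momentum is conserved.
I₂ = 3.26 × 10.9 = 35.53 kg·m².
ω₂ = I₁ω₁ / I₂ = (10.90)(341 rpm) / (35.53) = 104.6 rpm = 10.95 rad/s.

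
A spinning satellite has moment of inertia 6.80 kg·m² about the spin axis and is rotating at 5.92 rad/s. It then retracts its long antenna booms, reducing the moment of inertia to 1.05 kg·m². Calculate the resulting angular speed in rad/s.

ω₂ ≈ 38.3 rad/s

With no external torque about the axis, L is conserved: I₁ω₁ = I₂ω₂.
ω₂ = I₁ω₁ / I₂ = (6.800)(5.92 rad/s) / (1.050) = 38.34 rad/s.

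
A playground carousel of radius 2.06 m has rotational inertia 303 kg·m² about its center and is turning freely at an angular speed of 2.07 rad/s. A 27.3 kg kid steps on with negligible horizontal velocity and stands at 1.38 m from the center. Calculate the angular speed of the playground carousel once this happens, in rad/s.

The added mass arrives with no angular momentum about the center, and any external torque about the center is negligible, so the system's angular momentum is conserved.
Added inertia Σmr² = (27.3)(1.38)² = 51.99 kg·m²; I_f = 303.0 + 51.99 = 355.0 kg·m².
ω_f = I_p ω_i / I_f = (303.0)(2.07) / 355.0 = 1.767 rad/s.

ω_f ≈ 1.77 rad/s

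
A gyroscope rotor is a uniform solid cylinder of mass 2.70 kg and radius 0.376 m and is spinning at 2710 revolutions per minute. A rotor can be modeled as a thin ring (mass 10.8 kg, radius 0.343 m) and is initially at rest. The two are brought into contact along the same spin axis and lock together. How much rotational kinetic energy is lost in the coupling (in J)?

No external torque acts about the common axis, so total angular momentum is conserved.
Moments of inertia: I_A = ½(2.70)(0.376)² = 0.1909 kg·m²; I_B = (10.8)(0.343)² = 1.271 kg·m².
Taking A's sense as positive: L = (0.1909)(2710) = 517.2 kg·m²·rpm.
Combined I = 0.1909 + 1.271 = 1.461 kg·m².
ω_f = L / I = 517.2 / 1.461 = 353.9 rpm.
KE_i = ½ΣIω² = 7686 J; KE_f = ½(1.461)(37.06)² = 1004 J.

ΔKE lost ≈ 6680 J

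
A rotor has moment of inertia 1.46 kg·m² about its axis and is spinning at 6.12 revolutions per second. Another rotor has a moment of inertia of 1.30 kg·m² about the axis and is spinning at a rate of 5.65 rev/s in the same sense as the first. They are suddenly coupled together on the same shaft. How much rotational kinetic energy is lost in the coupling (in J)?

The coupling torques are internal; angular momentum about the shared axis is conserved.
Taking A's sense as positive: L = (1.460)(6.12) + (1.300)(5.65) = 16.28 kg·m²·rev/s.
Combined I = 1.460 + 1.300 = 2.760 kg·m².
ω_f = L / I = 16.28 / 2.760 = 5.899 rev/s.
KE_i = ½ΣIω² = 1899 J; KE_f = ½(2.760)(37.06)² = 1896 J.

ΔKE lost ≈ 3.00 J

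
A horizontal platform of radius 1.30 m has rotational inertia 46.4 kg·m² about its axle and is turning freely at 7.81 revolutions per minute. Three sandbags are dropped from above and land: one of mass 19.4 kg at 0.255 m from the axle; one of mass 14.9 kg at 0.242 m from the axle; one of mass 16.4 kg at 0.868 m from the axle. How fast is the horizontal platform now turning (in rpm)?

ω_f ≈ 5.95 rpm

The added mass arrives with no angular momentum about the axle, and any external torque about the axle is negligible, so the system's angular momentum is conserved.
Added inertia Σmr² = (19.4)(0.255)² + (14.9)(0.242)² + (16.4)(0.868)² = 14.49 kg·m²; I_f = 46.40 + 14.49 = 60.89 kg·m².
ω_f = I_p ω_i / I_f = (46.40)(7.81) / 60.89 = 5.951 rpm.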